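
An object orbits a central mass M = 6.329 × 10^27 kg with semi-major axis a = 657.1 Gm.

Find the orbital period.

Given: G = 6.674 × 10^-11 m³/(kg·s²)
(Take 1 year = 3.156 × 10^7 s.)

Convert to SI: a = 657.1 Gm = 6.571e+11 m.
GM = G · M = 6.674e-11 · 6.329e+27 = 4.22397e+17 m³/s².
Kepler's third law: T = 2π √(a³ / GM).
Substituting a = 6.571e+11 m and GM = 4.22397e+17 m³/s²:
T = 2π √((6.571e+11)³ / 4.22397e+17) s
T ≈ 5.15e+09 s = 163.2 years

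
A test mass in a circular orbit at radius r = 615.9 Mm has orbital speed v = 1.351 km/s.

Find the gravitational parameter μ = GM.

Convert to SI: r = 615.9 Mm = 6.159e+08 m; v = 1.351 km/s = 1351 m/s.
For a circular orbit v² = GM/r, so GM = v² · r.
GM = (1351)² · 6.159e+08 m³/s² ≈ 1.124e+15 m³/s² = 1.124 × 10^15 m³/s².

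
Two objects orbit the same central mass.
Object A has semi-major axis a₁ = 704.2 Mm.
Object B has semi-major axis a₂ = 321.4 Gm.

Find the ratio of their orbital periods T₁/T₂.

Convert to SI: a₁ = 704.2 Mm = 7.042e+08 m; a₂ = 321.4 Gm = 3.214e+11 m.
From Kepler's third law, (T₁/T₂)² = (a₁/a₂)³, so T₁/T₂ = (a₁/a₂)^(3/2).
a₁/a₂ = 7.042e+08 / 3.214e+11 = 0.00219104.
T₁/T₂ = (0.00219104)^(3/2) ≈ 0.0001026.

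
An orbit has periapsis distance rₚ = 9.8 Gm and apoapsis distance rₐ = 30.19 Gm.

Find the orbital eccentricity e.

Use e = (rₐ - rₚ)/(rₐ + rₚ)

Convert to SI: rₚ = 9.8 Gm = 9.8e+09 m; rₐ = 30.19 Gm = 3.019e+10 m.
e = (rₐ − rₚ) / (rₐ + rₚ).
e = (3.019e+10 − 9.8e+09) / (3.019e+10 + 9.8e+09) = 2.039e+10 / 3.999e+10 ≈ 0.5099.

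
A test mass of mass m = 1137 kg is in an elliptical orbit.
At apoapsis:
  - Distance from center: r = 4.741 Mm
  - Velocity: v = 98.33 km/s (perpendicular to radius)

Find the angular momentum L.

Convert to SI: r = 4.741 Mm = 4.741e+06 m; v = 98.33 km/s = 98330 m/s.
Since v is perpendicular to r, L = m · v · r.
L = 1137 · 98330 · 4.741e+06 kg·m²/s ≈ 5.3e+14 kg·m²/s.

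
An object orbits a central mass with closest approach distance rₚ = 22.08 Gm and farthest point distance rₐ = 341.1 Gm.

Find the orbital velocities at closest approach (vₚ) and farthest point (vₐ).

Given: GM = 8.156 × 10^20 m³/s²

Convert to SI: rₚ = 22.08 Gm = 2.208e+10 m; rₐ = 341.1 Gm = 3.411e+11 m.
Use the vis-viva equation v² = GM(2/r − 1/a) with a = (rₚ + rₐ)/2 = (2.208e+10 + 3.411e+11)/2 = 1.8159e+11 m.
vₚ = √(GM · (2/rₚ − 1/a)) = √(8.156e+20 · (2/2.208e+10 − 1/1.8159e+11)) m/s ≈ 2.634e+05 m/s = 263.4 km/s.
vₐ = √(GM · (2/rₐ − 1/a)) = √(8.156e+20 · (2/3.411e+11 − 1/1.8159e+11)) m/s ≈ 1.705e+04 m/s = 17.05 km/s.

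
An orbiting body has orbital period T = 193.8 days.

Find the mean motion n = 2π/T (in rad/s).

Convert to SI: T = 193.8 days = 1.67443e+07 s.
n = 2π / T.
n = 2π / 1.67443e+07 s ≈ 3.752e-07 rad/s.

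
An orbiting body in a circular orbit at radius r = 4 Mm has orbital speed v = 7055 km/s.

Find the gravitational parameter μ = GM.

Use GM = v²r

Convert to SI: r = 4 Mm = 4e+06 m; v = 7055 km/s = 7.055e+06 m/s.
For a circular orbit v² = GM/r, so GM = v² · r.
GM = (7.055e+06)² · 4e+06 m³/s² ≈ 1.991e+20 m³/s² = 1.991 × 10^20 m³/s².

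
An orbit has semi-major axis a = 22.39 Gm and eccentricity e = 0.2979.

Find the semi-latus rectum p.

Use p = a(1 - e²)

Convert to SI: a = 22.39 Gm = 2.239e+10 m.
p = a (1 − e²).
p = 2.239e+10 · (1 − (0.2979)²) = 2.239e+10 · 0.911256 ≈ 2.04e+10 m = 20.4 Gm.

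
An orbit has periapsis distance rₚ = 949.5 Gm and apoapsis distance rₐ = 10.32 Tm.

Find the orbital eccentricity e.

Convert to SI: rₚ = 949.5 Gm = 9.495e+11 m; rₐ = 10.32 Tm = 1.032e+13 m.
e = (rₐ − rₚ) / (rₐ + rₚ).
e = (1.032e+13 − 9.495e+11) / (1.032e+13 + 9.495e+11) = 9.3705e+12 / 1.12695e+13 ≈ 0.8315.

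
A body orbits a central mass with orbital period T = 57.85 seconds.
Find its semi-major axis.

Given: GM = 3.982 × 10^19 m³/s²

Invert Kepler's third law: a = (GM · T² / (4π²))^(1/3).
Substituting T = 57.85 s and GM = 3.982e+19 m³/s²:
a = (3.982e+19 · (57.85)² / (4π²))^(1/3) m
a ≈ 1.5e+07 m = 15 Mm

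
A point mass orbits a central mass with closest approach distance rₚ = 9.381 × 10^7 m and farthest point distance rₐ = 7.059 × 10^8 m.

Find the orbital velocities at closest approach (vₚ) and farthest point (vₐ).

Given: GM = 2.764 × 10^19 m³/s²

Use the vis-viva equation v² = GM(2/r − 1/a) with a = (rₚ + rₐ)/2 = (9.381e+07 + 7.059e+08)/2 = 3.99855e+08 m.
vₚ = √(GM · (2/rₚ − 1/a)) = √(2.764e+19 · (2/9.381e+07 − 1/3.99855e+08)) m/s ≈ 7.212e+05 m/s = 721.2 km/s.
vₐ = √(GM · (2/rₐ − 1/a)) = √(2.764e+19 · (2/7.059e+08 − 1/3.99855e+08)) m/s ≈ 9.585e+04 m/s = 95.85 km/s.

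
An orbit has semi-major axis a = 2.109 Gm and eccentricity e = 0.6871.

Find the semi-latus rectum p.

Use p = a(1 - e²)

Convert to SI: a = 2.109 Gm = 2.109e+09 m.
p = a (1 − e²).
p = 2.109e+09 · (1 − (0.6871)²) = 2.109e+09 · 0.527894 ≈ 1.113e+09 m = 1.113 Gm.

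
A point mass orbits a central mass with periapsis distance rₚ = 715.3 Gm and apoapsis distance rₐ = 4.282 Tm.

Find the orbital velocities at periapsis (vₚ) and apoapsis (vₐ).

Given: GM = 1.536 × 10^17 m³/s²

Convert to SI: rₚ = 715.3 Gm = 7.153e+11 m; rₐ = 4.282 Tm = 4.282e+12 m.
Use the vis-viva equation v² = GM(2/r − 1/a) with a = (rₚ + rₐ)/2 = (7.153e+11 + 4.282e+12)/2 = 2.49865e+12 m.
vₚ = √(GM · (2/rₚ − 1/a)) = √(1.536e+17 · (2/7.153e+11 − 1/2.49865e+12)) m/s ≈ 606.6 m/s = 606.6 m/s.
vₐ = √(GM · (2/rₐ − 1/a)) = √(1.536e+17 · (2/4.282e+12 − 1/2.49865e+12)) m/s ≈ 101.3 m/s = 101.3 m/s.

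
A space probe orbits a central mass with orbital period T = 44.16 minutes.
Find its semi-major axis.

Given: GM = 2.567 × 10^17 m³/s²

Convert to SI: T = 44.16 minutes = 2649.6 s.
Invert Kepler's third law: a = (GM · T² / (4π²))^(1/3).
Substituting T = 2649.6 s and GM = 2.567e+17 m³/s²:
a = (2.567e+17 · (2649.6)² / (4π²))^(1/3) m
a ≈ 3.574e+07 m = 35.74 Mm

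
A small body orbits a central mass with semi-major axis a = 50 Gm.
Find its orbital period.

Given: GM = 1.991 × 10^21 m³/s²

Convert to SI: a = 50 Gm = 5e+10 m.
Kepler's third law: T = 2π √(a³ / GM).
Substituting a = 5e+10 m and GM = 1.991e+21 m³/s²:
T = 2π √((5e+10)³ / 1.991e+21) s
T ≈ 1.574e+06 s = 18.22 days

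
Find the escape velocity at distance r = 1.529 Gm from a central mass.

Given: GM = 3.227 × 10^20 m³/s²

Convert to SI: r = 1.529 Gm = 1.529e+09 m.
Escape velocity comes from setting total energy to zero: ½v² − GM/r = 0 ⇒ v_esc = √(2GM / r).
v_esc = √(2 · 3.227e+20 / 1.529e+09) m/s ≈ 6.497e+05 m/s = 649.7 km/s.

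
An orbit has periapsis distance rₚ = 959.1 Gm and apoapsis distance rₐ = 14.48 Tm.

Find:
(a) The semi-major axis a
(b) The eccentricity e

Convert to SI: rₚ = 959.1 Gm = 9.591e+11 m; rₐ = 14.48 Tm = 1.448e+13 m.
(a) a = (rₚ + rₐ) / 2 = (9.591e+11 + 1.448e+13) / 2 ≈ 7.72e+12 m = 7.72 Tm.
(b) e = (rₐ − rₚ) / (rₐ + rₚ) = (1.448e+13 − 9.591e+11) / (1.448e+13 + 9.591e+11) ≈ 0.8758.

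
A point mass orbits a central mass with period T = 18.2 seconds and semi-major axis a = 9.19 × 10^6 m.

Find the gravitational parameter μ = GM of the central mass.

GM = 4π² · a³ / T².
GM = 4π² · (9.19e+06)³ / (18.2)² m³/s² ≈ 9.25e+19 m³/s² = 9.25 × 10^19 m³/s².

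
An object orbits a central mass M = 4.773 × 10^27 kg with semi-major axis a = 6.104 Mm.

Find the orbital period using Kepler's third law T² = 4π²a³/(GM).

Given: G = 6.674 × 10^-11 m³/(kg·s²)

Convert to SI: a = 6.104 Mm = 6.104e+06 m.
GM = G · M = 6.674e-11 · 4.773e+27 = 3.1855e+17 m³/s².
Kepler's third law: T = 2π √(a³ / GM).
Substituting a = 6.104e+06 m and GM = 3.1855e+17 m³/s²:
T = 2π √((6.104e+06)³ / 3.1855e+17) s
T ≈ 167.9 s = 2.798 minutes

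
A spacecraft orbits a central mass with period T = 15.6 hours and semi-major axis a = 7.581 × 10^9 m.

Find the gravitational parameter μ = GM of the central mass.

Convert to SI: T = 15.6 hours = 56160 s.
GM = 4π² · a³ / T².
GM = 4π² · (7.581e+09)³ / (56160)² m³/s² ≈ 5.454e+21 m³/s² = 5.454 × 10^21 m³/s².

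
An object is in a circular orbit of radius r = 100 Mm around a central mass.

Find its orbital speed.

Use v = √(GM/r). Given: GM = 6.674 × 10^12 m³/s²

Convert to SI: r = 100 Mm = 1e+08 m.
For a circular orbit, gravity supplies the centripetal force, so v = √(GM / r).
v = √(6.674e+12 / 1e+08) m/s ≈ 258.3 m/s = 258.3 m/s.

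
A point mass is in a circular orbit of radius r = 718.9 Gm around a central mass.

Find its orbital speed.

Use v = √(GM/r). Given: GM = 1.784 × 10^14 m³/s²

Convert to SI: r = 718.9 Gm = 7.189e+11 m.
For a circular orbit, gravity supplies the centripetal force, so v = √(GM / r).
v = √(1.784e+14 / 7.189e+11) m/s ≈ 15.75 m/s = 15.75 m/s.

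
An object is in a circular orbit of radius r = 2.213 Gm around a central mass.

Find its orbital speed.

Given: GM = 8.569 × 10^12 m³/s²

Convert to SI: r = 2.213 Gm = 2.213e+09 m.
For a circular orbit, gravity supplies the centripetal force, so v = √(GM / r).
v = √(8.569e+12 / 2.213e+09) m/s ≈ 62.23 m/s = 62.23 m/s.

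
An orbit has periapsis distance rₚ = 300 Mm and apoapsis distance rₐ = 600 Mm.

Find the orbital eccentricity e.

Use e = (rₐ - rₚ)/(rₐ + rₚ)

Convert to SI: rₚ = 300 Mm = 3e+08 m; rₐ = 600 Mm = 6e+08 m.
e = (rₐ − rₚ) / (rₐ + rₚ).
e = (6e+08 − 3e+08) / (6e+08 + 3e+08) = 3e+08 / 9e+08 ≈ 0.3333.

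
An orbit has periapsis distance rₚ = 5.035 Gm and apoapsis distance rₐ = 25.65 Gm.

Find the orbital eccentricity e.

Convert to SI: rₚ = 5.035 Gm = 5.035e+09 m; rₐ = 25.65 Gm = 2.565e+10 m.
e = (rₐ − rₚ) / (rₐ + rₚ).
e = (2.565e+10 − 5.035e+09) / (2.565e+10 + 5.035e+09) = 2.0615e+10 / 3.0685e+10 ≈ 0.6718.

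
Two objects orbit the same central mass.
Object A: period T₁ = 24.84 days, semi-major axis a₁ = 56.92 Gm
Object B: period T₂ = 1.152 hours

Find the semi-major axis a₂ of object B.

Convert to SI: T₁ = 24.84 days = 2.14618e+06 s; a₁ = 56.92 Gm = 5.692e+10 m; T₂ = 1.152 hours = 4147.2 s.
Kepler's third law: (T₁/T₂)² = (a₁/a₂)³ ⇒ a₂ = a₁ · (T₂/T₁)^(2/3).
T₂/T₁ = 4147.2 / 2.14618e+06 = 0.00193237.
a₂ = 5.692e+10 · (0.00193237)^(2/3) m ≈ 8.831e+08 m = 883.1 Mm.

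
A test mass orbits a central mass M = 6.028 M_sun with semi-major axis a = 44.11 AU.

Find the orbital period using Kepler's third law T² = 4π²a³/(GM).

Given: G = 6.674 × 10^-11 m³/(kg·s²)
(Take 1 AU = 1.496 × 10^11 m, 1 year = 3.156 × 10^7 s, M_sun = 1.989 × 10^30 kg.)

Convert to SI: a = 44.11 AU = 6.59886e+12 m; M = 6.028 M_sun = 1.19897e+31 kg.
GM = G · M = 6.674e-11 · 1.19897e+31 = 8.00192e+20 m³/s².
Kepler's third law: T = 2π √(a³ / GM).
Substituting a = 6.59886e+12 m and GM = 8.00192e+20 m³/s²:
T = 2π √((6.59886e+12)³ / 8.00192e+20) s
T ≈ 3.765e+09 s = 119.3 years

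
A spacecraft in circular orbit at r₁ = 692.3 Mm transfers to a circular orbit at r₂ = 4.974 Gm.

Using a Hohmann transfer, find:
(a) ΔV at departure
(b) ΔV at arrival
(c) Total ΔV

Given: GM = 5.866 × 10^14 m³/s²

Convert to SI: r₁ = 692.3 Mm = 6.923e+08 m; r₂ = 4.974 Gm = 4.974e+09 m.
Transfer semi-major axis: a_t = (r₁ + r₂)/2 = (6.923e+08 + 4.974e+09)/2 = 2.83315e+09 m.
Circular speeds: v₁ = √(GM/r₁) = 920.5 m/s, v₂ = √(GM/r₂) = 343.414 m/s.
Transfer speeds (vis-viva v² = GM(2/r − 1/a_t)): v₁ᵗ = 1219.67 m/s, v₂ᵗ = 169.758 m/s.
(a) ΔV₁ = |v₁ᵗ − v₁| ≈ 299.2 m/s = 299.2 m/s.
(b) ΔV₂ = |v₂ − v₂ᵗ| ≈ 173.7 m/s = 173.7 m/s.
(c) ΔV_total = ΔV₁ + ΔV₂ ≈ 472.8 m/s = 472.8 m/s.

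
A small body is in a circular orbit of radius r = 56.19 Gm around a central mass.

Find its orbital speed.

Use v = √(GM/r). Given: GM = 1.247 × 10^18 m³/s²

Convert to SI: r = 56.19 Gm = 5.619e+10 m.
For a circular orbit, gravity supplies the centripetal force, so v = √(GM / r).
v = √(1.247e+18 / 5.619e+10) m/s ≈ 4711 m/s = 4.711 km/s.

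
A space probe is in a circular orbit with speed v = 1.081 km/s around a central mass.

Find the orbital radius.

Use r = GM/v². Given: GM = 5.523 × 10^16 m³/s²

Convert to SI: v = 1.081 km/s = 1081 m/s.
For a circular orbit, v² = GM / r, so r = GM / v².
r = 5.523e+16 / (1081)² m ≈ 4.726e+10 m = 47.26 Gm.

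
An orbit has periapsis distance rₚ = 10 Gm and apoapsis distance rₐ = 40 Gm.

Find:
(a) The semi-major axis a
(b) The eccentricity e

Convert to SI: rₚ = 10 Gm = 1e+10 m; rₐ = 40 Gm = 4e+10 m.
(a) a = (rₚ + rₐ) / 2 = (1e+10 + 4e+10) / 2 ≈ 2.5e+10 m = 25 Gm.
(b) e = (rₐ − rₚ) / (rₐ + rₚ) = (4e+10 − 1e+10) / (4e+10 + 1e+10) ≈ 0.6.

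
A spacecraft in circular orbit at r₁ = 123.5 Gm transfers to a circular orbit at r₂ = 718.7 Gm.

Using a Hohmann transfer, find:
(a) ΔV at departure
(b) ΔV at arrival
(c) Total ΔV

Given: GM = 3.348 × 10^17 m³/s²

Convert to SI: r₁ = 123.5 Gm = 1.235e+11 m; r₂ = 718.7 Gm = 7.187e+11 m.
Transfer semi-major axis: a_t = (r₁ + r₂)/2 = (1.235e+11 + 7.187e+11)/2 = 4.211e+11 m.
Circular speeds: v₁ = √(GM/r₁) = 1646.49 m/s, v₂ = √(GM/r₂) = 682.526 m/s.
Transfer speeds (vis-viva v² = GM(2/r − 1/a_t)): v₁ᵗ = 2151 m/s, v₂ᵗ = 369.624 m/s.
(a) ΔV₁ = |v₁ᵗ − v₁| ≈ 504.5 m/s = 504.5 m/s.
(b) ΔV₂ = |v₂ − v₂ᵗ| ≈ 312.9 m/s = 312.9 m/s.
(c) ΔV_total = ΔV₁ + ΔV₂ ≈ 817.4 m/s = 817.4 m/s.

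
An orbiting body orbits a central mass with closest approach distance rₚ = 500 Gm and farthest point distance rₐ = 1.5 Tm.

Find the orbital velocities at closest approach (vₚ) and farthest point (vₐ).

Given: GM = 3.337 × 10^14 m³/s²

Convert to SI: rₚ = 500 Gm = 5e+11 m; rₐ = 1.5 Tm = 1.5e+12 m.
Use the vis-viva equation v² = GM(2/r − 1/a) with a = (rₚ + rₐ)/2 = (5e+11 + 1.5e+12)/2 = 1e+12 m.
vₚ = √(GM · (2/rₚ − 1/a)) = √(3.337e+14 · (2/5e+11 − 1/1e+12)) m/s ≈ 31.64 m/s = 31.64 m/s.
vₐ = √(GM · (2/rₐ − 1/a)) = √(3.337e+14 · (2/1.5e+12 − 1/1e+12)) m/s ≈ 10.55 m/s = 10.55 m/s.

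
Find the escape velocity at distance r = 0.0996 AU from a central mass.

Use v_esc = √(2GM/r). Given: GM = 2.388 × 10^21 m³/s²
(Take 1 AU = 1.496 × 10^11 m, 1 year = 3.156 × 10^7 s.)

Convert to SI: r = 0.0996 AU = 1.49002e+10 m.
Escape velocity comes from setting total energy to zero: ½v² − GM/r = 0 ⇒ v_esc = √(2GM / r).
v_esc = √(2 · 2.388e+21 / 1.49002e+10) m/s ≈ 5.662e+05 m/s = 119.4 AU/year.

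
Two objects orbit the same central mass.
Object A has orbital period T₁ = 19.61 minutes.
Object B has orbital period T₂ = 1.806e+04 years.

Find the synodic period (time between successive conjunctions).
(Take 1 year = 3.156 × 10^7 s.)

Convert to SI: T₁ = 19.61 minutes = 1176.6 s; T₂ = 1.806e+04 years = 5.69974e+11 s.
T_syn = |T₁ · T₂ / (T₁ − T₂)|.
T_syn = |1176.6 · 5.69974e+11 / (1176.6 − 5.69974e+11)| s ≈ 1177 s = 19.61 minutes.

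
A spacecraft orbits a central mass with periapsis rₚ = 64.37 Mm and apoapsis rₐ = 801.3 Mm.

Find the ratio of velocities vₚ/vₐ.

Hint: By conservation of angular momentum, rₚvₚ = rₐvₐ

Convert to SI: rₚ = 64.37 Mm = 6.437e+07 m; rₐ = 801.3 Mm = 8.013e+08 m.
Conservation of angular momentum gives rₚvₚ = rₐvₐ, so vₚ/vₐ = rₐ/rₚ.
vₚ/vₐ = 8.013e+08 / 6.437e+07 ≈ 12.45.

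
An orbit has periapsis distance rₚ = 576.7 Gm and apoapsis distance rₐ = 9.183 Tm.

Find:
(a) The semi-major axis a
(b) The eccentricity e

Convert to SI: rₚ = 576.7 Gm = 5.767e+11 m; rₐ = 9.183 Tm = 9.183e+12 m.
(a) a = (rₚ + rₐ) / 2 = (5.767e+11 + 9.183e+12) / 2 ≈ 4.88e+12 m = 4.88 Tm.
(b) e = (rₐ − rₚ) / (rₐ + rₚ) = (9.183e+12 − 5.767e+11) / (9.183e+12 + 5.767e+11) ≈ 0.8818.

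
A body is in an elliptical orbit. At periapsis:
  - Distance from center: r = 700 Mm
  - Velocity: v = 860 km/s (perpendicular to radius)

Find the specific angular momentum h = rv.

Convert to SI: r = 700 Mm = 7e+08 m; v = 860 km/s = 860000 m/s.
With v perpendicular to r, h = r · v.
h = 7e+08 · 860000 m²/s ≈ 6.02e+14 m²/s.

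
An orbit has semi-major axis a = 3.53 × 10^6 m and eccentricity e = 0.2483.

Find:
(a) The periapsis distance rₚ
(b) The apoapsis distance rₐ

(a) rₚ = a(1 − e) = 3.53e+06 · (1 − 0.2483) = 3.53e+06 · 0.7517 ≈ 2.654e+06 m = 2.654 × 10^6 m.
(b) rₐ = a(1 + e) = 3.53e+06 · (1 + 0.2483) = 3.53e+06 · 1.2483 ≈ 4.406e+06 m = 4.406 × 10^6 m.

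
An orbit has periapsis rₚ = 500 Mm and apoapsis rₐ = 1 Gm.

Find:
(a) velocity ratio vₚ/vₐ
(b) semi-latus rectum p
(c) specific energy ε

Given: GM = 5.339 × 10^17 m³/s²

Convert to SI: rₚ = 500 Mm = 5e+08 m; rₐ = 1 Gm = 1e+09 m.
(a) Conservation of angular momentum (rₚvₚ = rₐvₐ) gives vₚ/vₐ = rₐ/rₚ = 1e+09/5e+08 ≈ 2
(b) From a = (rₚ + rₐ)/2 = 7.5e+08 m and e = (rₐ − rₚ)/(rₐ + rₚ) = 0.333333, p = a(1 − e²) = 7.5e+08 · (1 − (0.333333)²) ≈ 6.667e+08 m
(c) With a = (rₚ + rₐ)/2 = 7.5e+08 m, ε = −GM/(2a) = −5.339e+17/(2 · 7.5e+08) J/kg ≈ -3.559e+08 J/kg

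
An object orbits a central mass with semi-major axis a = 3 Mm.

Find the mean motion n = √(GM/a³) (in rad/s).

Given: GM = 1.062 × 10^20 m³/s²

Convert to SI: a = 3 Mm = 3e+06 m.
n = √(GM / a³).
n = √(1.062e+20 / (3e+06)³) rad/s ≈ 1.983 rad/s.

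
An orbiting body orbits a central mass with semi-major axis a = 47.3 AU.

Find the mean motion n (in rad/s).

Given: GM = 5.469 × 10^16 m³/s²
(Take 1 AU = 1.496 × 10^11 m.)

Convert to SI: a = 47.3 AU = 7.07608e+12 m.
n = √(GM / a³).
n = √(5.469e+16 / (7.07608e+12)³) rad/s ≈ 1.242e-11 rad/s.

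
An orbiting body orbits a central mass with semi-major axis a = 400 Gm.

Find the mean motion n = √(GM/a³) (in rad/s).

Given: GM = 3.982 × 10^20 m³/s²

Convert to SI: a = 400 Gm = 4e+11 m.
n = √(GM / a³).
n = √(3.982e+20 / (4e+11)³) rad/s ≈ 7.888e-08 rad/s.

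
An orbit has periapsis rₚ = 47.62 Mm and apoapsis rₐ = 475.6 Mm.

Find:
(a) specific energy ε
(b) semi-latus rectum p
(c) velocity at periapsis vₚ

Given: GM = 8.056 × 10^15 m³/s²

Convert to SI: rₚ = 47.62 Mm = 4.762e+07 m; rₐ = 475.6 Mm = 4.756e+08 m.
(a) With a = (rₚ + rₐ)/2 = 2.6161e+08 m, ε = −GM/(2a) = −8.056e+15/(2 · 2.6161e+08) J/kg ≈ -1.54e+07 J/kg
(b) From a = (rₚ + rₐ)/2 = 2.6161e+08 m and e = (rₐ − rₚ)/(rₐ + rₚ) = 0.817973, p = a(1 − e²) = 2.6161e+08 · (1 − (0.817973)²) ≈ 8.657e+07 m
(c) With a = (rₚ + rₐ)/2 = 2.6161e+08 m, vₚ = √(GM (2/rₚ − 1/a)) = √(8.056e+15 · (2/4.762e+07 − 1/2.6161e+08)) m/s ≈ 1.754e+04 m/s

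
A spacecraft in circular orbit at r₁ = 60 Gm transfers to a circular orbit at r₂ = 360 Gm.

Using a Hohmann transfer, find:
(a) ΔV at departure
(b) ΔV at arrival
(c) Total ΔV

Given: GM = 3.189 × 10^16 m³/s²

Convert to SI: r₁ = 60 Gm = 6e+10 m; r₂ = 360 Gm = 3.6e+11 m.
Transfer semi-major axis: a_t = (r₁ + r₂)/2 = (6e+10 + 3.6e+11)/2 = 2.1e+11 m.
Circular speeds: v₁ = √(GM/r₁) = 729.04 m/s, v₂ = √(GM/r₂) = 297.63 m/s.
Transfer speeds (vis-viva v² = GM(2/r − 1/a_t)): v₁ᵗ = 954.538 m/s, v₂ᵗ = 159.09 m/s.
(a) ΔV₁ = |v₁ᵗ − v₁| ≈ 225.5 m/s = 225.5 m/s.
(b) ΔV₂ = |v₂ − v₂ᵗ| ≈ 138.5 m/s = 138.5 m/s.
(c) ΔV_total = ΔV₁ + ΔV₂ ≈ 364 m/s = 364 m/s.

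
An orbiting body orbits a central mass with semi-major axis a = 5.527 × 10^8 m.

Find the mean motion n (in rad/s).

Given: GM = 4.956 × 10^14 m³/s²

n = √(GM / a³).
n = √(4.956e+14 / (5.527e+08)³) rad/s ≈ 1.713e-06 rad/s.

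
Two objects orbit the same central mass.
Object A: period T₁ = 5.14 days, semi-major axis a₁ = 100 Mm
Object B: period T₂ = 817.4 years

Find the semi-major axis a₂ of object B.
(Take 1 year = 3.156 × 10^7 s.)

Convert to SI: T₁ = 5.14 days = 444096 s; a₁ = 100 Mm = 1e+08 m; T₂ = 817.4 years = 2.57971e+10 s.
Kepler's third law: (T₁/T₂)² = (a₁/a₂)³ ⇒ a₂ = a₁ · (T₂/T₁)^(2/3).
T₂/T₁ = 2.57971e+10 / 444096 = 58089.1.
a₂ = 1e+08 · (58089.1)^(2/3) m ≈ 1.5e+11 m = 150 Gm.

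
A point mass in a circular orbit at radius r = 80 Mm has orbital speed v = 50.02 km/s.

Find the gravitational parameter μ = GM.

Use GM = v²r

Convert to SI: r = 80 Mm = 8e+07 m; v = 50.02 km/s = 50020 m/s.
For a circular orbit v² = GM/r, so GM = v² · r.
GM = (50020)² · 8e+07 m³/s² ≈ 2.002e+17 m³/s² = 2.002 × 10^17 m³/s².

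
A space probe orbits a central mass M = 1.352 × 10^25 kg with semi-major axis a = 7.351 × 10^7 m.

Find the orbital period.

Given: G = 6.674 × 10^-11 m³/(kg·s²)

GM = G · M = 6.674e-11 · 1.352e+25 = 9.02325e+14 m³/s².
Kepler's third law: T = 2π √(a³ / GM).
Substituting a = 7.351e+07 m and GM = 9.02325e+14 m³/s²:
T = 2π √((7.351e+07)³ / 9.02325e+14) s
T ≈ 1.318e+05 s = 1.526 days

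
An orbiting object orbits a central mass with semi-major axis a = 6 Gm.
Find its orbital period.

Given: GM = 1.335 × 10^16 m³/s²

Convert to SI: a = 6 Gm = 6e+09 m.
Kepler's third law: T = 2π √(a³ / GM).
Substituting a = 6e+09 m and GM = 1.335e+16 m³/s²:
T = 2π √((6e+09)³ / 1.335e+16) s
T ≈ 2.527e+07 s = 292.5 days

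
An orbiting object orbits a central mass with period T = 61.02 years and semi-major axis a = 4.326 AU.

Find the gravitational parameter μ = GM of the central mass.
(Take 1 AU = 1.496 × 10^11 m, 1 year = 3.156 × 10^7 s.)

Convert to SI: T = 61.02 years = 1.92579e+09 s; a = 4.326 AU = 6.4717e+11 m.
GM = 4π² · a³ / T².
GM = 4π² · (6.4717e+11)³ / (1.92579e+09)² m³/s² ≈ 2.885e+18 m³/s² = 2.885 × 10^18 m³/s².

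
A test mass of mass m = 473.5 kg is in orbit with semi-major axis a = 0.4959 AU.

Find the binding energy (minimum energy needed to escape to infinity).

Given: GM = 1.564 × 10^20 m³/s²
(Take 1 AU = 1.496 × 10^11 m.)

Convert to SI: a = 0.4959 AU = 7.41866e+10 m.
Total orbital energy is E = −GMm/(2a); binding energy is E_bind = −E = GMm/(2a).
E_bind = 1.564e+20 · 473.5 / (2 · 7.41866e+10) J ≈ 4.991e+11 J = 499.1 GJ.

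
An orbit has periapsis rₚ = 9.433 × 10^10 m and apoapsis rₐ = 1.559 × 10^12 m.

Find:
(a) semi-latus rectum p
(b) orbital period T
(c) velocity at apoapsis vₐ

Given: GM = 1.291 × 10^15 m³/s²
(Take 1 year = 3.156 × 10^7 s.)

(a) From a = (rₚ + rₐ)/2 = 8.26665e+11 m and e = (rₐ − rₚ)/(rₐ + rₚ) = 0.885891, p = a(1 − e²) = 8.26665e+11 · (1 − (0.885891)²) ≈ 1.779e+11 m
(b) With a = (rₚ + rₐ)/2 = 8.26665e+11 m, T = 2π √(a³/GM) = 2π √((8.26665e+11)³/1.291e+15) s ≈ 1.314e+11 s
(c) With a = (rₚ + rₐ)/2 = 8.26665e+11 m, vₐ = √(GM (2/rₐ − 1/a)) = √(1.291e+15 · (2/1.559e+12 − 1/8.26665e+11)) m/s ≈ 9.721 m/s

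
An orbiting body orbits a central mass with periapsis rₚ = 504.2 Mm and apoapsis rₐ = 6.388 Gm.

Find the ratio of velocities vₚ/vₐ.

Convert to SI: rₚ = 504.2 Mm = 5.042e+08 m; rₐ = 6.388 Gm = 6.388e+09 m.
Conservation of angular momentum gives rₚvₚ = rₐvₐ, so vₚ/vₐ = rₐ/rₚ.
vₚ/vₐ = 6.388e+09 / 5.042e+08 ≈ 12.67.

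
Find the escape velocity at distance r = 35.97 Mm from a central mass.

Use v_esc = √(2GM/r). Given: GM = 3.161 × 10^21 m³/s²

Convert to SI: r = 35.97 Mm = 3.597e+07 m.
Escape velocity comes from setting total energy to zero: ½v² − GM/r = 0 ⇒ v_esc = √(2GM / r).
v_esc = √(2 · 3.161e+21 / 3.597e+07) m/s ≈ 1.326e+07 m/s = 1.326e+04 km/s.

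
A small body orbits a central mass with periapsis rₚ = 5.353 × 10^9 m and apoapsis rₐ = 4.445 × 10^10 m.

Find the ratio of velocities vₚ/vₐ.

Conservation of angular momentum gives rₚvₚ = rₐvₐ, so vₚ/vₐ = rₐ/rₚ.
vₚ/vₐ = 4.445e+10 / 5.353e+09 ≈ 8.304.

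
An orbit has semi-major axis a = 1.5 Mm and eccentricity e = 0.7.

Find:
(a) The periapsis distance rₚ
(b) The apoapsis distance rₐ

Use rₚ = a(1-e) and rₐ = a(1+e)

Convert to SI: a = 1.5 Mm = 1.5e+06 m.
(a) rₚ = a(1 − e) = 1.5e+06 · (1 − 0.7) = 1.5e+06 · 0.3 ≈ 4.5e+05 m = 450 km.
(b) rₐ = a(1 + e) = 1.5e+06 · (1 + 0.7) = 1.5e+06 · 1.7 ≈ 2.55e+06 m = 2.55 Mm.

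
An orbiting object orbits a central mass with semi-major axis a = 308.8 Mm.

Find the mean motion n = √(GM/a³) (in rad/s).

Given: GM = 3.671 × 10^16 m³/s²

Convert to SI: a = 308.8 Mm = 3.088e+08 m.
n = √(GM / a³).
n = √(3.671e+16 / (3.088e+08)³) rad/s ≈ 3.531e-05 rad/s.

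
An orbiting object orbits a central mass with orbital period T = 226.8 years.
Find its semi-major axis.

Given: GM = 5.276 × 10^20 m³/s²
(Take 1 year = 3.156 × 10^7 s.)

Convert to SI: T = 226.8 years = 7.15781e+09 s.
Invert Kepler's third law: a = (GM · T² / (4π²))^(1/3).
Substituting T = 7.15781e+09 s and GM = 5.276e+20 m³/s²:
a = (5.276e+20 · (7.15781e+09)² / (4π²))^(1/3) m
a ≈ 8.814e+12 m = 8.814 × 10^12 m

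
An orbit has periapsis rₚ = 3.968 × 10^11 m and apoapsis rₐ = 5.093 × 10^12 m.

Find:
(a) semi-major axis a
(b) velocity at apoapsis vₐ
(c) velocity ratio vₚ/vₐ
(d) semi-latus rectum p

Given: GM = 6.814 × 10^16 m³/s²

(a) a = (rₚ + rₐ)/2 = (3.968e+11 + 5.093e+12)/2 ≈ 2.745e+12 m
(b) With a = (rₚ + rₐ)/2 = 2.7449e+12 m, vₐ = √(GM (2/rₐ − 1/a)) = √(6.814e+16 · (2/5.093e+12 − 1/2.7449e+12)) m/s ≈ 43.98 m/s
(c) Conservation of angular momentum (rₚvₚ = rₐvₐ) gives vₚ/vₐ = rₐ/rₚ = 5.093e+12/3.968e+11 ≈ 12.84
(d) From a = (rₚ + rₐ)/2 = 2.7449e+12 m and e = (rₐ − rₚ)/(rₐ + rₚ) = 0.855441, p = a(1 − e²) = 2.7449e+12 · (1 − (0.855441)²) ≈ 7.362e+11 m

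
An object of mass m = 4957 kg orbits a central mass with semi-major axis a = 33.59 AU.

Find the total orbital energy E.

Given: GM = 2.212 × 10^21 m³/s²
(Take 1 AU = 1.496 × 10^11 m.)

Convert to SI: a = 33.59 AU = 5.02506e+12 m.
E = −GMm / (2a).
E = −2.212e+21 · 4957 / (2 · 5.02506e+12) J ≈ -1.091e+12 J = -1.091 TJ.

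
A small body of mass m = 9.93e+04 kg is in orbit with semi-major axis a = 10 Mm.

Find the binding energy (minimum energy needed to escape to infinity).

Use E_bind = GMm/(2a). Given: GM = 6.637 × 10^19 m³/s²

Convert to SI: a = 10 Mm = 1e+07 m.
Total orbital energy is E = −GMm/(2a); binding energy is E_bind = −E = GMm/(2a).
E_bind = 6.637e+19 · 9.93e+04 / (2 · 1e+07) J ≈ 3.295e+17 J = 329.5 PJ.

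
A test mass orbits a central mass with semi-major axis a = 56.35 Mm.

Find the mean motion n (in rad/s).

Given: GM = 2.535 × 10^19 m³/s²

Convert to SI: a = 56.35 Mm = 5.635e+07 m.
n = √(GM / a³).
n = √(2.535e+19 / (5.635e+07)³) rad/s ≈ 0.0119 rad/s.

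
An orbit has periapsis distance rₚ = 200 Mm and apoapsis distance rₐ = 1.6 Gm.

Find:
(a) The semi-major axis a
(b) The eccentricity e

Convert to SI: rₚ = 200 Mm = 2e+08 m; rₐ = 1.6 Gm = 1.6e+09 m.
(a) a = (rₚ + rₐ) / 2 = (2e+08 + 1.6e+09) / 2 ≈ 9e+08 m = 900 Mm.
(b) e = (rₐ − rₚ) / (rₐ + rₚ) = (1.6e+09 − 2e+08) / (1.6e+09 + 2e+08) ≈ 0.7778.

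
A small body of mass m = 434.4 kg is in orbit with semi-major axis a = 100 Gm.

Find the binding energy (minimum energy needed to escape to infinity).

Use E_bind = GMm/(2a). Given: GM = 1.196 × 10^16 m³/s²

Convert to SI: a = 100 Gm = 1e+11 m.
Total orbital energy is E = −GMm/(2a); binding energy is E_bind = −E = GMm/(2a).
E_bind = 1.196e+16 · 434.4 / (2 · 1e+11) J ≈ 2.598e+07 J = 25.98 MJ.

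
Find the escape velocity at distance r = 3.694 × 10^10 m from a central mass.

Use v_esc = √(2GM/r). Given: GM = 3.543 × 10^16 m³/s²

Escape velocity comes from setting total energy to zero: ½v² − GM/r = 0 ⇒ v_esc = √(2GM / r).
v_esc = √(2 · 3.543e+16 / 3.694e+10) m/s ≈ 1385 m/s = 1.385 km/s.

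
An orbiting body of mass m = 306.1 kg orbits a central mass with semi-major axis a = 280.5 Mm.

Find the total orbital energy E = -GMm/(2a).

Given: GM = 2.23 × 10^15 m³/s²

Convert to SI: a = 280.5 Mm = 2.805e+08 m.
E = −GMm / (2a).
E = −2.23e+15 · 306.1 / (2 · 2.805e+08) J ≈ -1.217e+09 J = -1.217 GJ.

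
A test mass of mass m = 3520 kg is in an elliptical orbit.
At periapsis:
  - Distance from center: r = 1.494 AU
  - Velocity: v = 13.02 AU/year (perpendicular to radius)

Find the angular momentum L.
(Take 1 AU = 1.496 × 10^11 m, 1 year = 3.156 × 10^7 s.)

Convert to SI: r = 1.494 AU = 2.23502e+11 m; v = 13.02 AU/year = 61717.1 m/s.
Since v is perpendicular to r, L = m · v · r.
L = 3520 · 61717.1 · 2.23502e+11 kg·m²/s ≈ 4.855e+19 kg·m²/s.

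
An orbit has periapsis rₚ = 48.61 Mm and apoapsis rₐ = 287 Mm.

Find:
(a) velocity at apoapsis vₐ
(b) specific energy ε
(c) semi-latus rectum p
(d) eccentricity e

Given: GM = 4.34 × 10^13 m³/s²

Convert to SI: rₚ = 48.61 Mm = 4.861e+07 m; rₐ = 287 Mm = 2.87e+08 m.
(a) With a = (rₚ + rₐ)/2 = 1.67805e+08 m, vₐ = √(GM (2/rₐ − 1/a)) = √(4.34e+13 · (2/2.87e+08 − 1/1.67805e+08)) m/s ≈ 209.3 m/s
(b) With a = (rₚ + rₐ)/2 = 1.67805e+08 m, ε = −GM/(2a) = −4.34e+13/(2 · 1.67805e+08) J/kg ≈ -1.293e+05 J/kg
(c) From a = (rₚ + rₐ)/2 = 1.67805e+08 m and e = (rₐ − rₚ)/(rₐ + rₚ) = 0.710319, p = a(1 − e²) = 1.67805e+08 · (1 − (0.710319)²) ≈ 8.314e+07 m
(d) e = (rₐ − rₚ)/(rₐ + rₚ) = (2.87e+08 − 4.861e+07)/(2.87e+08 + 4.861e+07) ≈ 0.7103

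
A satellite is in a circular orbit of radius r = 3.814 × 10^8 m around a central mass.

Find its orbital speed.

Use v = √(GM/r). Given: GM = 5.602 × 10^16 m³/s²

For a circular orbit, gravity supplies the centripetal force, so v = √(GM / r).
v = √(5.602e+16 / 3.814e+08) m/s ≈ 1.212e+04 m/s = 12.12 km/s.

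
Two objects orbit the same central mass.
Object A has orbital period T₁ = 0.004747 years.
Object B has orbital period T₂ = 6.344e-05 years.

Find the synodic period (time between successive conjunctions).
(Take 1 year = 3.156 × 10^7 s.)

Convert to SI: T₁ = 0.004747 years = 149815 s; T₂ = 6.344e-05 years = 2002.17 s.
T_syn = |T₁ · T₂ / (T₁ − T₂)|.
T_syn = |149815 · 2002.17 / (149815 − 2002.17)| s ≈ 2029 s = 6.43e-05 years.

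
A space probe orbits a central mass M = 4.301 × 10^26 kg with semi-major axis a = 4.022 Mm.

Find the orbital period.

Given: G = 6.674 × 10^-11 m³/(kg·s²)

Convert to SI: a = 4.022 Mm = 4.022e+06 m.
GM = G · M = 6.674e-11 · 4.301e+26 = 2.87049e+16 m³/s².
Kepler's third law: T = 2π √(a³ / GM).
Substituting a = 4.022e+06 m and GM = 2.87049e+16 m³/s²:
T = 2π √((4.022e+06)³ / 2.87049e+16) s
T ≈ 299.1 s = 4.986 minutes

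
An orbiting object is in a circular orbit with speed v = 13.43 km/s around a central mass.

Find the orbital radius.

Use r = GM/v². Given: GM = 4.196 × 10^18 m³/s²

Convert to SI: v = 13.43 km/s = 13430 m/s.
For a circular orbit, v² = GM / r, so r = GM / v².
r = 4.196e+18 / (13430)² m ≈ 2.326e+10 m = 23.26 Gm.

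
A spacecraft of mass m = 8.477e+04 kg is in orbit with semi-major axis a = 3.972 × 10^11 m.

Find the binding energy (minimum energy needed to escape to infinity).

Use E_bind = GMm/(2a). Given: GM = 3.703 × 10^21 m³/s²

Total orbital energy is E = −GMm/(2a); binding energy is E_bind = −E = GMm/(2a).
E_bind = 3.703e+21 · 8.477e+04 / (2 · 3.972e+11) J ≈ 3.951e+14 J = 395.1 TJ.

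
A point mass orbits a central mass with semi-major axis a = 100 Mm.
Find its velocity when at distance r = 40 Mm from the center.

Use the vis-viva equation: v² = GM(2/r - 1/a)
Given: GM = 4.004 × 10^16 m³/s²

Convert to SI: a = 100 Mm = 1e+08 m; r = 40 Mm = 4e+07 m.
Vis-viva: v = √(GM · (2/r − 1/a)).
2/r − 1/a = 2/4e+07 − 1/1e+08 = 4e-08 m⁻¹.
v = √(4.004e+16 · 4e-08) m/s ≈ 4.002e+04 m/s = 40.02 km/s.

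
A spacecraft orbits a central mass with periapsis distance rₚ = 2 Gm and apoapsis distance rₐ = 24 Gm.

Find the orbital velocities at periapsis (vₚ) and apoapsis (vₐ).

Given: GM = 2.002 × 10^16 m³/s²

Convert to SI: rₚ = 2 Gm = 2e+09 m; rₐ = 24 Gm = 2.4e+10 m.
Use the vis-viva equation v² = GM(2/r − 1/a) with a = (rₚ + rₐ)/2 = (2e+09 + 2.4e+10)/2 = 1.3e+10 m.
vₚ = √(GM · (2/rₚ − 1/a)) = √(2.002e+16 · (2/2e+09 − 1/1.3e+10)) m/s ≈ 4299 m/s = 4.299 km/s.
vₐ = √(GM · (2/rₐ − 1/a)) = √(2.002e+16 · (2/2.4e+10 − 1/1.3e+10)) m/s ≈ 358.2 m/s = 358.2 m/s.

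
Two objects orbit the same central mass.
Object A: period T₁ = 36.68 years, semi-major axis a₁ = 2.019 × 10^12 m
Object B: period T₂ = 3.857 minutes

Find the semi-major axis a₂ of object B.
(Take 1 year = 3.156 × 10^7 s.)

Convert to SI: T₁ = 36.68 years = 1.15762e+09 s; T₂ = 3.857 minutes = 231.42 s.
Kepler's third law: (T₁/T₂)² = (a₁/a₂)³ ⇒ a₂ = a₁ · (T₂/T₁)^(2/3).
T₂/T₁ = 231.42 / 1.15762e+09 = 1.9991e-07.
a₂ = 2.019e+12 · (1.9991e-07)^(2/3) m ≈ 6.903e+07 m = 6.903 × 10^7 m.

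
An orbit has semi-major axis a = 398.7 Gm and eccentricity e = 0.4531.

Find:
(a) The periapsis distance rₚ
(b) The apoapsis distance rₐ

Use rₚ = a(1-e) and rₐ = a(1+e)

Convert to SI: a = 398.7 Gm = 3.987e+11 m.
(a) rₚ = a(1 − e) = 3.987e+11 · (1 − 0.4531) = 3.987e+11 · 0.5469 ≈ 2.18e+11 m = 218 Gm.
(b) rₐ = a(1 + e) = 3.987e+11 · (1 + 0.4531) = 3.987e+11 · 1.4531 ≈ 5.794e+11 m = 579.4 Gm.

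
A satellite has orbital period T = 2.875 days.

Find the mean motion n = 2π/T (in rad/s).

Convert to SI: T = 2.875 days = 248400 s.
n = 2π / T.
n = 2π / 248400 s ≈ 2.529e-05 rad/s.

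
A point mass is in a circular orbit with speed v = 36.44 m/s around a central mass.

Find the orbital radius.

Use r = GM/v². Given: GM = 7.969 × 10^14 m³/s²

For a circular orbit, v² = GM / r, so r = GM / v².
r = 7.969e+14 / (36.44)² m ≈ 6.001e+11 m = 600.1 Gm.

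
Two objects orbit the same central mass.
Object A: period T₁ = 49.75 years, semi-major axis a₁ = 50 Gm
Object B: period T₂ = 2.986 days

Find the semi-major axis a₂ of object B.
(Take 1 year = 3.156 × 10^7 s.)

Convert to SI: T₁ = 49.75 years = 1.57011e+09 s; a₁ = 50 Gm = 5e+10 m; T₂ = 2.986 days = 257990 s.
Kepler's third law: (T₁/T₂)² = (a₁/a₂)³ ⇒ a₂ = a₁ · (T₂/T₁)^(2/3).
T₂/T₁ = 257990 / 1.57011e+09 = 0.000164314.
a₂ = 5e+10 · (0.000164314)^(2/3) m ≈ 1.5e+08 m = 150 Mm.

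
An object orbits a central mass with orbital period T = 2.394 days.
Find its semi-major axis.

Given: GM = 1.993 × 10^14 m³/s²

Convert to SI: T = 2.394 days = 206842 s.
Invert Kepler's third law: a = (GM · T² / (4π²))^(1/3).
Substituting T = 206842 s and GM = 1.993e+14 m³/s²:
a = (1.993e+14 · (206842)² / (4π²))^(1/3) m
a ≈ 6e+07 m = 60 Mm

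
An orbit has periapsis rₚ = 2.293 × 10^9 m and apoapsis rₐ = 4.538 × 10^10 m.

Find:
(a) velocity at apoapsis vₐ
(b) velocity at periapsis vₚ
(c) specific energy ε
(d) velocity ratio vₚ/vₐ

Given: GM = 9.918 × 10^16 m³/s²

(a) With a = (rₚ + rₐ)/2 = 2.38365e+10 m, vₐ = √(GM (2/rₐ − 1/a)) = √(9.918e+16 · (2/4.538e+10 − 1/2.38365e+10)) m/s ≈ 458.5 m/s
(b) With a = (rₚ + rₐ)/2 = 2.38365e+10 m, vₚ = √(GM (2/rₚ − 1/a)) = √(9.918e+16 · (2/2.293e+09 − 1/2.38365e+10)) m/s ≈ 9074 m/s
(c) With a = (rₚ + rₐ)/2 = 2.38365e+10 m, ε = −GM/(2a) = −9.918e+16/(2 · 2.38365e+10) J/kg ≈ -2.08e+06 J/kg
(d) Conservation of angular momentum (rₚvₚ = rₐvₐ) gives vₚ/vₐ = rₐ/rₚ = 4.538e+10/2.293e+09 ≈ 19.79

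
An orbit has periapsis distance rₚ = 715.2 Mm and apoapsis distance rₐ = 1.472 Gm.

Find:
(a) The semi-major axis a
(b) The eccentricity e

Convert to SI: rₚ = 715.2 Mm = 7.152e+08 m; rₐ = 1.472 Gm = 1.472e+09 m.
(a) a = (rₚ + rₐ) / 2 = (7.152e+08 + 1.472e+09) / 2 ≈ 1.094e+09 m = 1.094 Gm.
(b) e = (rₐ − rₚ) / (rₐ + rₚ) = (1.472e+09 − 7.152e+08) / (1.472e+09 + 7.152e+08) ≈ 0.346.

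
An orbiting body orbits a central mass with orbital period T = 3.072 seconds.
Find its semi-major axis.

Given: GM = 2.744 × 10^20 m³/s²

Invert Kepler's third law: a = (GM · T² / (4π²))^(1/3).
Substituting T = 3.072 s and GM = 2.744e+20 m³/s²:
a = (2.744e+20 · (3.072)² / (4π²))^(1/3) m
a ≈ 4.033e+06 m = 4.033 × 10^6 m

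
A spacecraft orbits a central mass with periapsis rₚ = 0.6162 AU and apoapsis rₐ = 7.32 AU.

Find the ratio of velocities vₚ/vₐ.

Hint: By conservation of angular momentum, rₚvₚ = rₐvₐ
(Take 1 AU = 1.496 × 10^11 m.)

Convert to SI: rₚ = 0.6162 AU = 9.21835e+10 m; rₐ = 7.32 AU = 1.09507e+12 m.
Conservation of angular momentum gives rₚvₚ = rₐvₐ, so vₚ/vₐ = rₐ/rₚ.
vₚ/vₐ = 1.09507e+12 / 9.21835e+10 ≈ 11.88.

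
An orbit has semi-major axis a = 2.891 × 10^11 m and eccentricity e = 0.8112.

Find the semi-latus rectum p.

p = a (1 − e²).
p = 2.891e+11 · (1 − (0.8112)²) = 2.891e+11 · 0.341955 ≈ 9.886e+10 m = 9.886 × 10^10 m.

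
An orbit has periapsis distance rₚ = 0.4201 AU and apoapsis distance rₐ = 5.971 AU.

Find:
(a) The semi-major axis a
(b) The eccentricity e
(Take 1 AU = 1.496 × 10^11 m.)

Convert to SI: rₚ = 0.4201 AU = 6.2847e+10 m; rₐ = 5.971 AU = 8.93262e+11 m.
(a) a = (rₚ + rₐ) / 2 = (6.2847e+10 + 8.93262e+11) / 2 ≈ 4.781e+11 m = 3.196 AU.
(b) e = (rₐ − rₚ) / (rₐ + rₚ) = (8.93262e+11 − 6.2847e+10) / (8.93262e+11 + 6.2847e+10) ≈ 0.8685.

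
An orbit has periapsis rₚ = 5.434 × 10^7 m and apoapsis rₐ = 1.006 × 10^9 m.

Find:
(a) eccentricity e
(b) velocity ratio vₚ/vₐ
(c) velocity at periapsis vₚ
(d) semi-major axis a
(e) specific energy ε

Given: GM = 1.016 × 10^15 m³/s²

(a) e = (rₐ − rₚ)/(rₐ + rₚ) = (1.006e+09 − 5.434e+07)/(1.006e+09 + 5.434e+07) ≈ 0.8975
(b) Conservation of angular momentum (rₚvₚ = rₐvₐ) gives vₚ/vₐ = rₐ/rₚ = 1.006e+09/5.434e+07 ≈ 18.51
(c) With a = (rₚ + rₐ)/2 = 5.3017e+08 m, vₚ = √(GM (2/rₚ − 1/a)) = √(1.016e+15 · (2/5.434e+07 − 1/5.3017e+08)) m/s ≈ 5956 m/s
(d) a = (rₚ + rₐ)/2 = (5.434e+07 + 1.006e+09)/2 ≈ 5.302e+08 m
(e) With a = (rₚ + rₐ)/2 = 5.3017e+08 m, ε = −GM/(2a) = −1.016e+15/(2 · 5.3017e+08) J/kg ≈ -9.582e+05 J/kg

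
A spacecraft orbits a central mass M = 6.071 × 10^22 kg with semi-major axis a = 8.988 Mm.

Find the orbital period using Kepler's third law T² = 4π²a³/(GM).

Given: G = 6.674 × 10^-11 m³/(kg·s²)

Convert to SI: a = 8.988 Mm = 8.988e+06 m.
GM = G · M = 6.674e-11 · 6.071e+22 = 4.05179e+12 m³/s².
Kepler's third law: T = 2π √(a³ / GM).
Substituting a = 8.988e+06 m and GM = 4.05179e+12 m³/s²:
T = 2π √((8.988e+06)³ / 4.05179e+12) s
T ≈ 8.411e+04 s = 23.36 hours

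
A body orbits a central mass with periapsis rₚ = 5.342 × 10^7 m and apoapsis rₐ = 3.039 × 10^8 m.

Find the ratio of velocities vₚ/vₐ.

Conservation of angular momentum gives rₚvₚ = rₐvₐ, so vₚ/vₐ = rₐ/rₚ.
vₚ/vₐ = 3.039e+08 / 5.342e+07 ≈ 5.689.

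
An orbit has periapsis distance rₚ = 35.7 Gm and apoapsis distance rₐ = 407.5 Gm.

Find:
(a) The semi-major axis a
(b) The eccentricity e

Convert to SI: rₚ = 35.7 Gm = 3.57e+10 m; rₐ = 407.5 Gm = 4.075e+11 m.
(a) a = (rₚ + rₐ) / 2 = (3.57e+10 + 4.075e+11) / 2 ≈ 2.216e+11 m = 221.6 Gm.
(b) e = (rₐ − rₚ) / (rₐ + rₚ) = (4.075e+11 − 3.57e+10) / (4.075e+11 + 3.57e+10) ≈ 0.8389.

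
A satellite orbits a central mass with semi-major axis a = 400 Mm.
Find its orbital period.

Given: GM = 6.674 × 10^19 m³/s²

Convert to SI: a = 400 Mm = 4e+08 m.
Kepler's third law: T = 2π √(a³ / GM).
Substituting a = 4e+08 m and GM = 6.674e+19 m³/s²:
T = 2π √((4e+08)³ / 6.674e+19) s
T ≈ 6153 s = 1.709 hours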